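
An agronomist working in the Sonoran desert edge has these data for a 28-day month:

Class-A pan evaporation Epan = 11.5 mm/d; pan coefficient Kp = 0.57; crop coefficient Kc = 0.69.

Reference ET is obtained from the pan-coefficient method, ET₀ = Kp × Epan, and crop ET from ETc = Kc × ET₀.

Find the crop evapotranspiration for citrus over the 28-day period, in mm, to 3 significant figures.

127 mm

ET₀ = 0.57 × 11.5 = 6.5550 mm/d
ETc = Kc × ET₀ = 0.69 × 6.5550 = 4.5230 mm/d
Over 28 days: 4.5230 × 28 = 126.644 mm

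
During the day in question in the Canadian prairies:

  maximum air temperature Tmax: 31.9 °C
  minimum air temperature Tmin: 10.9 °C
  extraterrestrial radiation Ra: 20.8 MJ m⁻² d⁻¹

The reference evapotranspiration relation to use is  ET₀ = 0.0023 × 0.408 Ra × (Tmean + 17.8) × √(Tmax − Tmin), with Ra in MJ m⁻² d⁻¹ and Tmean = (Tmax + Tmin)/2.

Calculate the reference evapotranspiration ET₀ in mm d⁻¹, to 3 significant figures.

3.51 mm d⁻¹

Tmean = (31.9 + 10.9)/2 = 21.40 °C
0.408 Ra = 0.408 × 20.8 = 8.4864 mm/d equivalent
ET₀ = 0.0023 × 8.4864 × (21.40 + 17.8) × √21.0 = 0.0023 × 8.4864 × 39.20 × 4.5826 = 3.5063 mm/d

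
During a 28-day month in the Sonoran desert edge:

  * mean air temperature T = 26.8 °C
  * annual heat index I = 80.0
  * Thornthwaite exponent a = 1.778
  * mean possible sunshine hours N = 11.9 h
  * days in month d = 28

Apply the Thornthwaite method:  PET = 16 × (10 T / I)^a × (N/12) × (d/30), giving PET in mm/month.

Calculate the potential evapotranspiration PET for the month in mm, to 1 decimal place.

127.1 mm

10T/I = 10 × 26.8 / 80.0 = 3.3500
(10T/I)^a = 3.3500^1.778 = 8.5808
Uncorrected PET = 16 × 8.5808 = 137.293 mm
Correction = (N/12)(d/30) = (11.9/12)(28/30) = 0.9256
PET = 137.293 × 0.9256 = 127.078 mm/month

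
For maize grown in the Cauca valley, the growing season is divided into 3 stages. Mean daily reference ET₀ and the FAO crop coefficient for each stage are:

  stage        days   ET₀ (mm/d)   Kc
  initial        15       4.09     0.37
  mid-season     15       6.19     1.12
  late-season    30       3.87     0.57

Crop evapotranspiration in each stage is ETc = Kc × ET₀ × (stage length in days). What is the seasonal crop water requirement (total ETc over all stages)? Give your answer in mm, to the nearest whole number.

193 mm

initial: 0.37 × 4.09 × 15 = 22.70 mm
mid-season: 1.12 × 6.19 × 15 = 103.99 mm
late-season: 0.57 × 3.87 × 30 = 66.18 mm
Seasonal total = 192.87 mm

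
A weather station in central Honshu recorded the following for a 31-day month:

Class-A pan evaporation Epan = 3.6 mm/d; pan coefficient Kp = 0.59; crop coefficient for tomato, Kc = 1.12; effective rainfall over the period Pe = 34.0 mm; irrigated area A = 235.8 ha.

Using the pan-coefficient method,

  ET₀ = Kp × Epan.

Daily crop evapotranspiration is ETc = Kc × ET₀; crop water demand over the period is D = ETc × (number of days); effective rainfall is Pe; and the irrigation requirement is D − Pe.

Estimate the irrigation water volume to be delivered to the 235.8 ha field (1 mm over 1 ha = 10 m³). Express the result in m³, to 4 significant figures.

ET₀ = 0.59 × 3.6 = 2.1240 mm/d
ETc = Kc × ET₀ = 1.12 × 2.1240 = 2.3789 mm/d
Crop demand D = ETc × 31 d = 2.3789 × 31 = 73.746 mm
D − Pe = 73.746 − 34.0 = 39.746 mm
Volume = 39.746 mm × 235.8 ha × 10 = 93721.1 m³

93720 m³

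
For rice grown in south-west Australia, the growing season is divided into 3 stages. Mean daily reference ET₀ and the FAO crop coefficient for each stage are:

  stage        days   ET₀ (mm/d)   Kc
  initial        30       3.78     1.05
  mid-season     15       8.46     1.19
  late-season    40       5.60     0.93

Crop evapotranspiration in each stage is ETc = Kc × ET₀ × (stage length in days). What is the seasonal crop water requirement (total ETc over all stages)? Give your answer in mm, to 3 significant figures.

initial: 1.05 × 3.78 × 30 = 119.07 mm
mid-season: 1.19 × 8.46 × 15 = 151.01 mm
late-season: 0.93 × 5.60 × 40 = 208.32 mm
Seasonal total = 478.40 mm

478 mm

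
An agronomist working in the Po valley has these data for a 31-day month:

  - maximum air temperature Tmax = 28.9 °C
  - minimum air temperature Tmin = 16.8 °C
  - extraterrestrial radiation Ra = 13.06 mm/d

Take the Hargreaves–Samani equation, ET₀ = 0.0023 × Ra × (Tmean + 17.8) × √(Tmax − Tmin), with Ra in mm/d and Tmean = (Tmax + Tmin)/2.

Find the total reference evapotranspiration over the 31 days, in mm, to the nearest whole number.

132 mm

Tmean = (28.9 + 16.8)/2 = 22.85 °C
ET₀ = 0.0023 × 13.06 × (22.85 + 17.8) × √12.1 = 0.0023 × 13.06 × 40.65 × 3.4785 = 4.2474 mm/d
Over 31 days: 4.2474 × 31 = 131.669 mm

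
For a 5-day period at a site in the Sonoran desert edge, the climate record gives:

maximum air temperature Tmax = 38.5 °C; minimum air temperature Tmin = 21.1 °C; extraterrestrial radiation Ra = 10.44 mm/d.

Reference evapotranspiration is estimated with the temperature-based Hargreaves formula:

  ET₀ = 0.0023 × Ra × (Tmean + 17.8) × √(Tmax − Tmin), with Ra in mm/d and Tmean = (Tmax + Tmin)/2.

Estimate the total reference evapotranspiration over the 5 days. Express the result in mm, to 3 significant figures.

Tmean = (38.5 + 21.1)/2 = 29.80 °C
ET₀ = 0.0023 × 10.44 × (29.80 + 17.8) × √17.4 = 0.0023 × 10.44 × 47.60 × 4.1713 = 4.7677 mm/d
Over 5 days: 4.7677 × 5 = 23.839 mm

23.8 mm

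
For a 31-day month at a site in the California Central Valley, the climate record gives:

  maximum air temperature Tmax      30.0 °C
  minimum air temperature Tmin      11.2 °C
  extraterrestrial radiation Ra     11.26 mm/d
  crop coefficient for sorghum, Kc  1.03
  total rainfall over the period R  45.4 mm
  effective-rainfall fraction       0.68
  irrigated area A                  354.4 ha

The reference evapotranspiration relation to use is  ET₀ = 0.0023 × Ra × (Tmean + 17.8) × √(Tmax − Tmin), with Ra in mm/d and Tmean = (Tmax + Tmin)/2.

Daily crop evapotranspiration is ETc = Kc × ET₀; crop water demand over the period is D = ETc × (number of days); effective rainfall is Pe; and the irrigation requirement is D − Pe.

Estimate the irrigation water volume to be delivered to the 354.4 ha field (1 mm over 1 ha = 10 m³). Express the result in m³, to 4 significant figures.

378500 m³

Tmean = (30.0 + 11.2)/2 = 20.60 °C
ET₀ = 0.0023 × 11.26 × (20.60 + 17.8) × √18.8 = 0.0023 × 11.26 × 38.40 × 4.3359 = 4.3120 mm/d
ETc = Kc × ET₀ = 1.03 × 4.3120 = 4.4414 mm/d
Crop demand D = ETc × 31 d = 4.4414 × 31 = 137.683 mm
Pe = 0.68 × 45.4 = 30.872 mm
D − Pe = 137.683 − 30.872 = 106.811 mm
Volume = 106.811 mm × 354.4 ha × 10 = 378538.2 m³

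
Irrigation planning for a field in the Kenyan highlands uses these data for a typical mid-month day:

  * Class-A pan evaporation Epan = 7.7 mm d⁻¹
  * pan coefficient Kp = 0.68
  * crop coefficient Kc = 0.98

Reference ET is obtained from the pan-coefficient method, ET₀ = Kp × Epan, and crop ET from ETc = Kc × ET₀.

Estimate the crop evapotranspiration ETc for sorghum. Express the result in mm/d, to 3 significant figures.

ET₀ = 0.68 × 7.7 = 5.2360 mm/d
ETc = Kc × ET₀ = 0.98 × 5.2360 = 5.1313 mm/d

5.13 mm/d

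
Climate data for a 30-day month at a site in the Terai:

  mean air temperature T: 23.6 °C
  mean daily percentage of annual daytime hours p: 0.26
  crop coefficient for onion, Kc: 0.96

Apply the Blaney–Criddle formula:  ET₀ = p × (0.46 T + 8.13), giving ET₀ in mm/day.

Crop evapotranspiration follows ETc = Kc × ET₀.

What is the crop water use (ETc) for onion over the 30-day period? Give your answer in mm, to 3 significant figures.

ET₀ = 0.26 × (0.46 × 23.6 + 8.13) = 0.26 × 18.986 = 4.9364 mm/d
ETc = Kc × ET₀ = 0.96 × 4.9364 = 4.7389 mm/d
Over 30 days: 4.7389 × 30 = 142.167 mm

142 mm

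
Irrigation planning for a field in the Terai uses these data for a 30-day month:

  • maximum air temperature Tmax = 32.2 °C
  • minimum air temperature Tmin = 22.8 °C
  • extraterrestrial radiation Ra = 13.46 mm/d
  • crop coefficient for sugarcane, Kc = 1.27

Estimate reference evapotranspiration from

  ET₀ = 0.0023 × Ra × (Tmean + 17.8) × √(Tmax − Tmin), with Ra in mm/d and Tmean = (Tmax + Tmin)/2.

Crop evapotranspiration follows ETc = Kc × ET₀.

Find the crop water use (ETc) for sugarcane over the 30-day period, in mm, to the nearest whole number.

Tmean = (32.2 + 22.8)/2 = 27.50 °C
ET₀ = 0.0023 × 13.46 × (27.50 + 17.8) × √9.4 = 0.0023 × 13.46 × 45.30 × 3.0659 = 4.2996 mm/d
ETc = Kc × ET₀ = 1.27 × 4.2996 = 5.4605 mm/d
Over 30 days: 5.4605 × 30 = 163.815 mm

164 mm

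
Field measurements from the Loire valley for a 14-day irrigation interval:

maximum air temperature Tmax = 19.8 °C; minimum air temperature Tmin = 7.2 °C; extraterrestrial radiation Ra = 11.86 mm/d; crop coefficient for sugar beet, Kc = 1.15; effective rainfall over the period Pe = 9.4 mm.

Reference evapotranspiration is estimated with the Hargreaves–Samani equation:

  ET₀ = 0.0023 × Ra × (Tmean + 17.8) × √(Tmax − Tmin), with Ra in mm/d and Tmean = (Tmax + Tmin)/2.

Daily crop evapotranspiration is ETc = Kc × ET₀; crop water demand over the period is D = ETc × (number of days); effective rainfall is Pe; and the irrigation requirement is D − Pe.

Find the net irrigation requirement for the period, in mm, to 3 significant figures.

Tmean = (19.8 + 7.2)/2 = 13.50 °C
ET₀ = 0.0023 × 11.86 × (13.50 + 17.8) × √12.6 = 0.0023 × 11.86 × 31.30 × 3.5496 = 3.0307 mm/d
ETc = Kc × ET₀ = 1.15 × 3.0307 = 3.4853 mm/d
Crop demand D = ETc × 14 d = 3.4853 × 14 = 48.794 mm
D − Pe = 48.794 − 9.4 = 39.394 mm

39.4 mm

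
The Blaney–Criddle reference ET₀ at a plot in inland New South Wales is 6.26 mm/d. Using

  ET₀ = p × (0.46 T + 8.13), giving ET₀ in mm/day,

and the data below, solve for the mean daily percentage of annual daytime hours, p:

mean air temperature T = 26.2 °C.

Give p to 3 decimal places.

0.310

p = ET₀ / (0.46 T + 8.13) = 6.26 / (0.46 × 26.2 + 8.13) = 6.26 / 20.182 = 0.3102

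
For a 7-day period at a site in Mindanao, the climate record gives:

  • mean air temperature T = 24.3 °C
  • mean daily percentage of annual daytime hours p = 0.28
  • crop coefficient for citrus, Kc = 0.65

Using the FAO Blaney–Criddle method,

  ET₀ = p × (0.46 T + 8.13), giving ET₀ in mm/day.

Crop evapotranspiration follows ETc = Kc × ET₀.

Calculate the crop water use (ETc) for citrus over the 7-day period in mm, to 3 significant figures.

ET₀ = 0.28 × (0.46 × 24.3 + 8.13) = 0.28 × 19.308 = 5.4062 mm/d
ETc = Kc × ET₀ = 0.65 × 5.4062 = 3.5140 mm/d
Over 7 days: 3.5140 × 7 = 24.598 mm

24.6 mm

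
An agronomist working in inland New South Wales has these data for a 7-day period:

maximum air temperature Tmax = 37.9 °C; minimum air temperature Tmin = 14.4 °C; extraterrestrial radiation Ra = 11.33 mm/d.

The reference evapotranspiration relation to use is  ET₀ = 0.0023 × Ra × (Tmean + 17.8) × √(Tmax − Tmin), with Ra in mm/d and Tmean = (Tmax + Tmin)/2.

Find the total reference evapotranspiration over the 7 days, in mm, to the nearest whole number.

39 mm

Tmean = (37.9 + 14.4)/2 = 26.15 °C
ET₀ = 0.0023 × 11.33 × (26.15 + 17.8) × √23.5 = 0.0023 × 11.33 × 43.95 × 4.8477 = 5.5520 mm/d
Over 7 days: 5.5520 × 7 = 38.864 mm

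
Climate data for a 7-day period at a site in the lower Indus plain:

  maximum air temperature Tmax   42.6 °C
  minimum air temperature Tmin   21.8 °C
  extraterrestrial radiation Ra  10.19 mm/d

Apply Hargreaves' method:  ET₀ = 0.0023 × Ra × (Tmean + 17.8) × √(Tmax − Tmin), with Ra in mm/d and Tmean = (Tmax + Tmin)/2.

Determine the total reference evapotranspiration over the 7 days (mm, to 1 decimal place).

37.4 mm

Tmean = (42.6 + 21.8)/2 = 32.20 °C
ET₀ = 0.0023 × 10.19 × (32.20 + 17.8) × √20.8 = 0.0023 × 10.19 × 50.00 × 4.5607 = 5.3445 mm/d
Over 7 days: 5.3445 × 7 = 37.412 mm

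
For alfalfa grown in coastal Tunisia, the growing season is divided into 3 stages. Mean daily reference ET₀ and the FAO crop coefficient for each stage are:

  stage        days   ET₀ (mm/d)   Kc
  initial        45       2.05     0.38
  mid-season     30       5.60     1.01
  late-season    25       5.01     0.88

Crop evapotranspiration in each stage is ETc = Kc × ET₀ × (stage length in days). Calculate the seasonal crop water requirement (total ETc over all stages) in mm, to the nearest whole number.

315 mm

initial: 0.38 × 2.05 × 45 = 35.06 mm
mid-season: 1.01 × 5.60 × 30 = 169.68 mm
late-season: 0.88 × 5.01 × 25 = 110.22 mm
Seasonal total = 314.96 mm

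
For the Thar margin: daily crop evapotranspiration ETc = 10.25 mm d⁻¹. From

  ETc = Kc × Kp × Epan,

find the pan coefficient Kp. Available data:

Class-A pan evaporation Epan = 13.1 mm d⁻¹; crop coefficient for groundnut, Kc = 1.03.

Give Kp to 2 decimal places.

ETc = Kc × Kp × Epan  ⇒  Kp = ETc / (Kc × Epan)
Kp = 10.25 / (1.03 × 13.1) = 10.25 / 13.493 = 0.7597

0.76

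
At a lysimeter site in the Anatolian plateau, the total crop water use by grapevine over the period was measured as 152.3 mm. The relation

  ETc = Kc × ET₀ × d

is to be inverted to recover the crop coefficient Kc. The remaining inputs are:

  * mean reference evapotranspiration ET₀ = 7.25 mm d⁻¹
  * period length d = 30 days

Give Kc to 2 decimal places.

ETc = Kc × ET₀ × d  ⇒  Kc = ETc / (ET₀ × d)
Kc = 152.3 / (7.25 × 30) = 152.3 / 217.50 = 0.7002

0.70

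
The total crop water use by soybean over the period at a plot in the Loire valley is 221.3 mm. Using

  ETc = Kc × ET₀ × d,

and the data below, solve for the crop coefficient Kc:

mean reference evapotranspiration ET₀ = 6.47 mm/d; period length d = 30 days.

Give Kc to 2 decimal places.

1.14

ETc = Kc × ET₀ × d  ⇒  Kc = ETc / (ET₀ × d)
Kc = 221.3 / (6.47 × 30) = 221.3 / 194.10 = 1.1401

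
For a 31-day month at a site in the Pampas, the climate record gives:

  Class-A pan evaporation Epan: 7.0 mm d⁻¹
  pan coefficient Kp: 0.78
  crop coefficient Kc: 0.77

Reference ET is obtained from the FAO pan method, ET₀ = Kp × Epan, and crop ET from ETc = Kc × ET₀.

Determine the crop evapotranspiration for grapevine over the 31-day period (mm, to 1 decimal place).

ET₀ = 0.78 × 7.0 = 5.4600 mm/d
ETc = Kc × ET₀ = 0.77 × 5.4600 = 4.2042 mm/d
Over 31 days: 4.2042 × 31 = 130.330 mm

130.3 mm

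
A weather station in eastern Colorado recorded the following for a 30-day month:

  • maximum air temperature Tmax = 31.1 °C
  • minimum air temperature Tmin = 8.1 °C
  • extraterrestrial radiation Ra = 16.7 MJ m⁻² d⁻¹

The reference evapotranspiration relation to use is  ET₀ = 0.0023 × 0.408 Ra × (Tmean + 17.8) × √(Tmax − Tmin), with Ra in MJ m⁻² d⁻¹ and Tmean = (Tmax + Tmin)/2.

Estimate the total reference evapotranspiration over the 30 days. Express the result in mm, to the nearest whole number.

Tmean = (31.1 + 8.1)/2 = 19.60 °C
0.408 Ra = 0.408 × 16.7 = 6.8136 mm/d equivalent
ET₀ = 0.0023 × 6.8136 × (19.60 + 17.8) × √23.0 = 0.0023 × 6.8136 × 37.40 × 4.7958 = 2.8108 mm/d
Over 30 days: 2.8108 × 30 = 84.324 mm

84 mm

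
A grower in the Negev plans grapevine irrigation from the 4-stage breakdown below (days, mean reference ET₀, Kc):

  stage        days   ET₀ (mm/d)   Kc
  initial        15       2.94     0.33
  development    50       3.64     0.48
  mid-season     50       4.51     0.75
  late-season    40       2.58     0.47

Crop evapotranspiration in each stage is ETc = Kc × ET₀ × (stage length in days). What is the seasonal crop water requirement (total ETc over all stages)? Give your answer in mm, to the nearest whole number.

320 mm

initial: 0.33 × 2.94 × 15 = 14.55 mm
development: 0.48 × 3.64 × 50 = 87.36 mm
mid-season: 0.75 × 4.51 × 50 = 169.13 mm
late-season: 0.47 × 2.58 × 40 = 48.50 mm
Seasonal total = 319.54 mm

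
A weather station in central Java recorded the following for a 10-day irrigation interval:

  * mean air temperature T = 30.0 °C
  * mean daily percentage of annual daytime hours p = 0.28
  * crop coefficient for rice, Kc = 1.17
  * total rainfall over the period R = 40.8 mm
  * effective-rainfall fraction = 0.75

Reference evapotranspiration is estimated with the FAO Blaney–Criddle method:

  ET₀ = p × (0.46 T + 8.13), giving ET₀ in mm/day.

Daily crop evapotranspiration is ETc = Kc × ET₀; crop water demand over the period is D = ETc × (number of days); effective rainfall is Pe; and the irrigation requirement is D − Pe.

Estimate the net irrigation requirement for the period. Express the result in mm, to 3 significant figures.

41.2 mm

ET₀ = 0.28 × (0.46 × 30.0 + 8.13) = 0.28 × 21.930 = 6.1404 mm/d
ETc = Kc × ET₀ = 1.17 × 6.1404 = 7.1843 mm/d
Crop demand D = ETc × 10 d = 7.1843 × 10 = 71.843 mm
Pe = 0.75 × 40.8 = 30.600 mm
D − Pe = 71.843 − 30.600 = 41.243 mm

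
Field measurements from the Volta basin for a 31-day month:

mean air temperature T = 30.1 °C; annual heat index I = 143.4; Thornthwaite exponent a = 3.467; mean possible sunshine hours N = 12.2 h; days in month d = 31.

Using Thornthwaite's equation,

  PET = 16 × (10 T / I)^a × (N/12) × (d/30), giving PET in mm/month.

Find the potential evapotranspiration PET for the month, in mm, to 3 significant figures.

10T/I = 10 × 30.1 / 143.4 = 2.0990
(10T/I)^a = 2.0990^3.467 = 13.0743
Uncorrected PET = 16 × 13.0743 = 209.189 mm
Correction = (N/12)(d/30) = (12.2/12)(31/30) = 1.0506
PET = 209.189 × 1.0506 = 219.774 mm/month

220 mm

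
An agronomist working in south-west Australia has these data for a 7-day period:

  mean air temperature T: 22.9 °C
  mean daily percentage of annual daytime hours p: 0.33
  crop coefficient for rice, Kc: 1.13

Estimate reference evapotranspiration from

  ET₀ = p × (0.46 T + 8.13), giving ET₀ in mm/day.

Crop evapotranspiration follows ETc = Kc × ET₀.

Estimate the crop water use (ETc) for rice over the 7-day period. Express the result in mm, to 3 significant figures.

ET₀ = 0.33 × (0.46 × 22.9 + 8.13) = 0.33 × 18.664 = 6.1591 mm/d
ETc = Kc × ET₀ = 1.13 × 6.1591 = 6.9598 mm/d
Over 7 days: 6.9598 × 7 = 48.719 mm

48.7 mm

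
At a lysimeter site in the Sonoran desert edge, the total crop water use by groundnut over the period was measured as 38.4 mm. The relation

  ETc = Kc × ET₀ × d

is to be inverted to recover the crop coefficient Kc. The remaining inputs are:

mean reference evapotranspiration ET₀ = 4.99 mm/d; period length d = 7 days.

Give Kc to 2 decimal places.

ETc = Kc × ET₀ × d  ⇒  Kc = ETc / (ET₀ × d)
Kc = 38.4 / (4.99 × 7) = 38.4 / 34.93 = 1.0993

1.10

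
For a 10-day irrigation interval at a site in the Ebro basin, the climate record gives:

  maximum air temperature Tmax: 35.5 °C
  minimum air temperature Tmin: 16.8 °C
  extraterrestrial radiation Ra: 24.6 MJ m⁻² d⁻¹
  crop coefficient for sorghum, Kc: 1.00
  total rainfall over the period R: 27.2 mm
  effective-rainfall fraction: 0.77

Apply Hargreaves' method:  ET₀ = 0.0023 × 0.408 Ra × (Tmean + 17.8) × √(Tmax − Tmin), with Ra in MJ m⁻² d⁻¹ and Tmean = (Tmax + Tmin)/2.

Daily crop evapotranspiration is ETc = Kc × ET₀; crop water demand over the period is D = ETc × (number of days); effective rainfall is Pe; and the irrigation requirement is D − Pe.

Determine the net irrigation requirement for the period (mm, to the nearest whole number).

23 mm

Tmean = (35.5 + 16.8)/2 = 26.15 °C
0.408 Ra = 0.408 × 24.6 = 10.0368 mm/d equivalent
ET₀ = 0.0023 × 10.0368 × (26.15 + 17.8) × √18.7 = 0.0023 × 10.0368 × 43.95 × 4.3243 = 4.3873 mm/d
ETc = Kc × ET₀ = 1.00 × 4.3873 = 4.3873 mm/d
Crop demand D = ETc × 10 d = 4.3873 × 10 = 43.873 mm
Pe = 0.77 × 27.2 = 20.944 mm
D − Pe = 43.873 − 20.944 = 22.929 mm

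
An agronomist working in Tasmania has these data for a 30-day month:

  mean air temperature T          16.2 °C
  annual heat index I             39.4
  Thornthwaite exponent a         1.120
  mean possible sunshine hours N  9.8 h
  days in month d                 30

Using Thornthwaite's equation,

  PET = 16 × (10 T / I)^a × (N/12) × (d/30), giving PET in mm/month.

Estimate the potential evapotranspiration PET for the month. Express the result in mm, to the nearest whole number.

10T/I = 10 × 16.2 / 39.4 = 4.1117
(10T/I)^a = 4.1117^1.120 = 4.8720
Uncorrected PET = 16 × 4.8720 = 77.952 mm
Correction = (N/12)(d/30) = (9.8/12)(30/30) = 0.8167
PET = 77.952 × 0.8167 = 63.663 mm/month

64 mm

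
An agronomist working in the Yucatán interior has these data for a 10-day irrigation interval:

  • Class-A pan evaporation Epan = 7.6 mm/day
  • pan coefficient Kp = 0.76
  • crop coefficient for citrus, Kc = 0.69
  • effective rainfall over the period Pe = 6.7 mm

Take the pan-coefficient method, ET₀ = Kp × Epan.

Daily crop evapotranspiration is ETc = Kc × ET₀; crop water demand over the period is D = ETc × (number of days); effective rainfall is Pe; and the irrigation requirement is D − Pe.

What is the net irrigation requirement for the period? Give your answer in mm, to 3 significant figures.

33.2 mm

ET₀ = 0.76 × 7.6 = 5.7760 mm/d
ETc = Kc × ET₀ = 0.69 × 5.7760 = 3.9854 mm/d
Crop demand D = ETc × 10 d = 3.9854 × 10 = 39.854 mm
D − Pe = 39.854 − 6.7 = 33.154 mm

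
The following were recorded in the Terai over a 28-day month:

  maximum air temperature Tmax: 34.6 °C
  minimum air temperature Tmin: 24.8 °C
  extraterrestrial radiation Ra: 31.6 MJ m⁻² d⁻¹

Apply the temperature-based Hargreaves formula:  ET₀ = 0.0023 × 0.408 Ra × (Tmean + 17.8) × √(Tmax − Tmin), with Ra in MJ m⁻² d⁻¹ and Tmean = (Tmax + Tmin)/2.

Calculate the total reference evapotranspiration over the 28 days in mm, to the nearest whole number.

123 mm

Tmean = (34.6 + 24.8)/2 = 29.70 °C
0.408 Ra = 0.408 × 31.6 = 12.8928 mm/d equivalent
ET₀ = 0.0023 × 12.8928 × (29.70 + 17.8) × √9.8 = 0.0023 × 12.8928 × 47.50 × 3.1305 = 4.4094 mm/d
Over 28 days: 4.4094 × 28 = 123.463 mm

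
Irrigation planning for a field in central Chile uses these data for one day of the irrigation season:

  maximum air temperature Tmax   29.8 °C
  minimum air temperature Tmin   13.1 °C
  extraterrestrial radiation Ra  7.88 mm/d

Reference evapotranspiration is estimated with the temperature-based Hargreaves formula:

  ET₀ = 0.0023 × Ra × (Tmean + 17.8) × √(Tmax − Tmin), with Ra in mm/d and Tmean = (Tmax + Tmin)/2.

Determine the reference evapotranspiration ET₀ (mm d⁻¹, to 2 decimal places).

2.91 mm d⁻¹

Tmean = (29.8 + 13.1)/2 = 21.45 °C
ET₀ = 0.0023 × 7.88 × (21.45 + 17.8) × √16.7 = 0.0023 × 7.88 × 39.25 × 4.0866 = 2.9071 mm/d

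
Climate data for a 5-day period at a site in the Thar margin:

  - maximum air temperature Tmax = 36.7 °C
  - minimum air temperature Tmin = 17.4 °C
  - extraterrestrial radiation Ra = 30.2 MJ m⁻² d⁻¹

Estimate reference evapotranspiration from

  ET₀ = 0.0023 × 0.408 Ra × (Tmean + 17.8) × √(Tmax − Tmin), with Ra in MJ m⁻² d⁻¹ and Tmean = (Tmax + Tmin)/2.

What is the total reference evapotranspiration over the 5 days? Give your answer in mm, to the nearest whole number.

28 mm

Tmean = (36.7 + 17.4)/2 = 27.05 °C
0.408 Ra = 0.408 × 30.2 = 12.3216 mm/d equivalent
ET₀ = 0.0023 × 12.3216 × (27.05 + 17.8) × √19.3 = 0.0023 × 12.3216 × 44.85 × 4.3932 = 5.5839 mm/d
Over 5 days: 5.5839 × 5 = 27.920 mm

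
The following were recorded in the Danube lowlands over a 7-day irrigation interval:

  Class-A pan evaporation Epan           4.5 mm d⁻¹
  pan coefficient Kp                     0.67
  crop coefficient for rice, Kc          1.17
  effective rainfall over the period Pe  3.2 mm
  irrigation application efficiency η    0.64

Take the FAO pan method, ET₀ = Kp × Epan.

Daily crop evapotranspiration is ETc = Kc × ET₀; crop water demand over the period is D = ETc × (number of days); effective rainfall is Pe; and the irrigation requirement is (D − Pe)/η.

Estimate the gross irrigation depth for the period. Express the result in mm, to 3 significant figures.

33.6 mm

ET₀ = 0.67 × 4.5 = 3.0150 mm/d
ETc = Kc × ET₀ = 1.17 × 3.0150 = 3.5276 mm/d
Crop demand D = ETc × 7 d = 3.5276 × 7 = 24.693 mm
D − Pe = 24.693 − 3.2 = 21.493 mm
Gross irrigation = 21.493 / 0.64 = 33.583 mm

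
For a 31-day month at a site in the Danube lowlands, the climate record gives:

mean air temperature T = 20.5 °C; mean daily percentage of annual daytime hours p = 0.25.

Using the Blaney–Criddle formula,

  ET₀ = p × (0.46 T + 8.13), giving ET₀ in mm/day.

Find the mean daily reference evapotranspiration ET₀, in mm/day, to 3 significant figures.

ET₀ = 0.25 × (0.46 × 20.5 + 8.13) = 0.25 × 17.560 = 4.3900 mm/d

4.39 mm/day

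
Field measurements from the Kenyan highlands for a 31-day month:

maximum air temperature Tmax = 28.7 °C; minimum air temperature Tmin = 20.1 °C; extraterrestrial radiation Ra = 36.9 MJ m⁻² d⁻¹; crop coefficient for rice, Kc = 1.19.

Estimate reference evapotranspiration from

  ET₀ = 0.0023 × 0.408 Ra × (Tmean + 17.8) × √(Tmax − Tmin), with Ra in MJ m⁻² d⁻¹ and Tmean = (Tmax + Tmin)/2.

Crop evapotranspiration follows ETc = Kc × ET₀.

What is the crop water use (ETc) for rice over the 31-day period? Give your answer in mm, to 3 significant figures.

Tmean = (28.7 + 20.1)/2 = 24.40 °C
0.408 Ra = 0.408 × 36.9 = 15.0552 mm/d equivalent
ET₀ = 0.0023 × 15.0552 × (24.40 + 17.8) × √8.6 = 0.0023 × 15.0552 × 42.20 × 2.9326 = 4.2853 mm/d
ETc = Kc × ET₀ = 1.19 × 4.2853 = 5.0995 mm/d
Over 31 days: 5.0995 × 31 = 158.085 mm

158 mm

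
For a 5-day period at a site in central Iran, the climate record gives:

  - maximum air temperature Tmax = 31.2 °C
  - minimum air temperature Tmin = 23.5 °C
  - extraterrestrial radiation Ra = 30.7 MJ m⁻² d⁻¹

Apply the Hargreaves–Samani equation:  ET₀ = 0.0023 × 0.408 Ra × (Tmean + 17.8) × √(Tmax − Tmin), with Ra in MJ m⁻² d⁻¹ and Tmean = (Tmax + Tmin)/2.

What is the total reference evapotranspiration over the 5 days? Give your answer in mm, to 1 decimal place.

Tmean = (31.2 + 23.5)/2 = 27.35 °C
0.408 Ra = 0.408 × 30.7 = 12.5256 mm/d equivalent
ET₀ = 0.0023 × 12.5256 × (27.35 + 17.8) × √7.7 = 0.0023 × 12.5256 × 45.15 × 2.7749 = 3.6094 mm/d
Over 5 days: 3.6094 × 5 = 18.047 mm

18.0 mm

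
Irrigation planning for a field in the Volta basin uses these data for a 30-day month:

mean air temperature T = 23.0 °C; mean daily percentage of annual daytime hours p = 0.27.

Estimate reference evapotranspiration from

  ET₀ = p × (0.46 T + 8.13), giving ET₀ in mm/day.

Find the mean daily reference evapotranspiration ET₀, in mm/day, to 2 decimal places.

5.05 mm/day

ET₀ = 0.27 × (0.46 × 23.0 + 8.13) = 0.27 × 18.710 = 5.0517 mm/d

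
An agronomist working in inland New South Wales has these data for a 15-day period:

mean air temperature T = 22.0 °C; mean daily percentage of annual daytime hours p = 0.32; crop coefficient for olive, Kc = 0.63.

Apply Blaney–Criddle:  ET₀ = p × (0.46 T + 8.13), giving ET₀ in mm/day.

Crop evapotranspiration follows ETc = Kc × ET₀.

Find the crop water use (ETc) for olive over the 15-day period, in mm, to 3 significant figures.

55.2 mm

ET₀ = 0.32 × (0.46 × 22.0 + 8.13) = 0.32 × 18.250 = 5.8400 mm/d
ETc = Kc × ET₀ = 0.63 × 5.8400 = 3.6792 mm/d
Over 15 days: 3.6792 × 15 = 55.188 mm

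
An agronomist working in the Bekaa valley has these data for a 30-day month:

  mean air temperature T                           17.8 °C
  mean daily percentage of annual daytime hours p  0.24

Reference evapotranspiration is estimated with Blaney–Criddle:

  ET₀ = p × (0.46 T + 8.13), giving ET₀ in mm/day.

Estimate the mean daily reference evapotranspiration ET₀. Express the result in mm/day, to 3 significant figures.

ET₀ = 0.24 × (0.46 × 17.8 + 8.13) = 0.24 × 16.318 = 3.9163 mm/d

3.92 mm/day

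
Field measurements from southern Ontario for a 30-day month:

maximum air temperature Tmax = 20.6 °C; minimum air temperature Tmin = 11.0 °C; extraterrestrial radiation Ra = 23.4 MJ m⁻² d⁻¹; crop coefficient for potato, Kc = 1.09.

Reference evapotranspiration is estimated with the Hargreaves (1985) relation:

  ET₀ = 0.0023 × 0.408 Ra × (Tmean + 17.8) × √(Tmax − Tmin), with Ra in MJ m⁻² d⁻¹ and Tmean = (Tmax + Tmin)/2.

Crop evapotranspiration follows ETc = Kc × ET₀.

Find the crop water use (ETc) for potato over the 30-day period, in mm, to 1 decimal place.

74.8 mm

Tmean = (20.6 + 11.0)/2 = 15.80 °C
0.408 Ra = 0.408 × 23.4 = 9.5472 mm/d equivalent
ET₀ = 0.0023 × 9.5472 × (15.80 + 17.8) × √9.6 = 0.0023 × 9.5472 × 33.60 × 3.0984 = 2.2860 mm/d
ETc = Kc × ET₀ = 1.09 × 2.2860 = 2.4917 mm/d
Over 30 days: 2.4917 × 30 = 74.751 mm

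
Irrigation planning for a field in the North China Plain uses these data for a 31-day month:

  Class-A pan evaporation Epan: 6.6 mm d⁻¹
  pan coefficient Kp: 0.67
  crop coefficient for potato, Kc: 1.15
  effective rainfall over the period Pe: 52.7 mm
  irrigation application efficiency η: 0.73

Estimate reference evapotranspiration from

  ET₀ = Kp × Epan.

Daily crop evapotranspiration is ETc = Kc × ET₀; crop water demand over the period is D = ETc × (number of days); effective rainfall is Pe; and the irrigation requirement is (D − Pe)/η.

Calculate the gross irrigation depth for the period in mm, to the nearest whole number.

144 mm

ET₀ = 0.67 × 6.6 = 4.4220 mm/d
ETc = Kc × ET₀ = 1.15 × 4.4220 = 5.0853 mm/d
Crop demand D = ETc × 31 d = 5.0853 × 31 = 157.644 mm
D − Pe = 157.644 − 52.7 = 104.944 mm
Gross irrigation = 104.944 / 0.73 = 143.759 mm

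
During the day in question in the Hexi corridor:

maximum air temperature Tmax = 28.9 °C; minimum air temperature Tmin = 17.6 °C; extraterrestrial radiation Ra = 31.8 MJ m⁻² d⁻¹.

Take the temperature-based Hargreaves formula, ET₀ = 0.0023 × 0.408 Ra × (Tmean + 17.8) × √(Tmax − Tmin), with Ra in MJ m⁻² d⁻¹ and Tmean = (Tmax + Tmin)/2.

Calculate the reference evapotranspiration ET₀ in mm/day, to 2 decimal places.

4.12 mm/day

Tmean = (28.9 + 17.6)/2 = 23.25 °C
0.408 Ra = 0.408 × 31.8 = 12.9744 mm/d equivalent
ET₀ = 0.0023 × 12.9744 × (23.25 + 17.8) × √11.3 = 0.0023 × 12.9744 × 41.05 × 3.3615 = 4.1178 mm/d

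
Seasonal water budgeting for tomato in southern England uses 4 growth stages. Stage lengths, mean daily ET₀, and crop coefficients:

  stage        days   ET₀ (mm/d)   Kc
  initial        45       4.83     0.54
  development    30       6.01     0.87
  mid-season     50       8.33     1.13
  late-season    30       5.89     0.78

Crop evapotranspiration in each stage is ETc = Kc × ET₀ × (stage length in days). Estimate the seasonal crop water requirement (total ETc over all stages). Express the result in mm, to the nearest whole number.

initial: 0.54 × 4.83 × 45 = 117.37 mm
development: 0.87 × 6.01 × 30 = 156.86 mm
mid-season: 1.13 × 8.33 × 50 = 470.65 mm
late-season: 0.78 × 5.89 × 30 = 137.83 mm
Seasonal total = 882.71 mm

883 mm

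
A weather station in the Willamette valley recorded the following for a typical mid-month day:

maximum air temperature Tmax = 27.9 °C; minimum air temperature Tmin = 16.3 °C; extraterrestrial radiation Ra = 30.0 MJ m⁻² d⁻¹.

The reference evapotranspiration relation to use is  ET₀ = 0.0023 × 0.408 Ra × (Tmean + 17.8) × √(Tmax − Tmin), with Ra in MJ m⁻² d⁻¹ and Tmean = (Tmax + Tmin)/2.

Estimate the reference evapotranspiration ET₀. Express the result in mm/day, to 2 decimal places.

3.83 mm/day

Tmean = (27.9 + 16.3)/2 = 22.10 °C
0.408 Ra = 0.408 × 30.0 = 12.2400 mm/d equivalent
ET₀ = 0.0023 × 12.2400 × (22.10 + 17.8) × √11.6 = 0.0023 × 12.2400 × 39.90 × 3.4059 = 3.8257 mm/d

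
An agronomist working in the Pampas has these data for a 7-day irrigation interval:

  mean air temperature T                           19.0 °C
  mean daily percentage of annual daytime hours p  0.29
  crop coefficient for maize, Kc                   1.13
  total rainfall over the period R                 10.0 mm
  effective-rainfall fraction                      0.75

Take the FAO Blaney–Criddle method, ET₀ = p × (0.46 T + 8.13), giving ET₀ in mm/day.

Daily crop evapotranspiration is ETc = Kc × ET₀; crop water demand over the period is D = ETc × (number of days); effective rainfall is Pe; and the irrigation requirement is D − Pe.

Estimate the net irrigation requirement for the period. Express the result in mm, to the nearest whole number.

ET₀ = 0.29 × (0.46 × 19.0 + 8.13) = 0.29 × 16.870 = 4.8923 mm/d
ETc = Kc × ET₀ = 1.13 × 4.8923 = 5.5283 mm/d
Crop demand D = ETc × 7 d = 5.5283 × 7 = 38.698 mm
Pe = 0.75 × 10.0 = 7.500 mm
D − Pe = 38.698 − 7.500 = 31.198 mm

31 mm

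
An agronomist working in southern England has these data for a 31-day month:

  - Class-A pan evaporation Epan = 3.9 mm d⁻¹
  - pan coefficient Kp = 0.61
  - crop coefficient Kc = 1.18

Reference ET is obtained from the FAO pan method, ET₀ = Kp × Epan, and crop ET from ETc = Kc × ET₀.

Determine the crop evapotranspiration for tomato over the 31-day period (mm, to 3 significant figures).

ET₀ = 0.61 × 3.9 = 2.3790 mm/d
ETc = Kc × ET₀ = 1.18 × 2.3790 = 2.8072 mm/d
Over 31 days: 2.8072 × 31 = 87.023 mm

87.0 mm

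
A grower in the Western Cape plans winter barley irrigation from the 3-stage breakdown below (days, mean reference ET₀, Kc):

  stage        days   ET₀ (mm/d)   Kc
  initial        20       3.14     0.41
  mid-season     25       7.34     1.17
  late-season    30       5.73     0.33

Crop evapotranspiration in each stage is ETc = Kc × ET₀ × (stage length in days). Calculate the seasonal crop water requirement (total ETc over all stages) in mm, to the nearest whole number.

initial: 0.41 × 3.14 × 20 = 25.75 mm
mid-season: 1.17 × 7.34 × 25 = 214.70 mm
late-season: 0.33 × 5.73 × 30 = 56.73 mm
Seasonal total = 297.18 mm

297 mm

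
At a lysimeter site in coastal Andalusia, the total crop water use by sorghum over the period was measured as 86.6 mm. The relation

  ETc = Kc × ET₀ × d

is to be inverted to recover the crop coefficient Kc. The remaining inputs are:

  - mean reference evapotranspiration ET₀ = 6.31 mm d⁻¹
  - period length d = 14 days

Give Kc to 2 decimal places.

ETc = Kc × ET₀ × d  ⇒  Kc = ETc / (ET₀ × d)
Kc = 86.6 / (6.31 × 14) = 86.6 / 88.34 = 0.9803

0.98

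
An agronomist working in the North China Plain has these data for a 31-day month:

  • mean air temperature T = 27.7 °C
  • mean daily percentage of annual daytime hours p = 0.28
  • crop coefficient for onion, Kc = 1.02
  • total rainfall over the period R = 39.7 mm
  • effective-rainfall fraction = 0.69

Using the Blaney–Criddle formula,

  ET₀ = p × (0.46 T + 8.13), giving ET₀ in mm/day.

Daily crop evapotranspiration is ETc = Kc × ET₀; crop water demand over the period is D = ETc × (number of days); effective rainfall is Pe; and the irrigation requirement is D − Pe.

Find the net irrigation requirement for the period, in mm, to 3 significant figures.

157 mm

ET₀ = 0.28 × (0.46 × 27.7 + 8.13) = 0.28 × 20.872 = 5.8442 mm/d
ETc = Kc × ET₀ = 1.02 × 5.8442 = 5.9611 mm/d
Crop demand D = ETc × 31 d = 5.9611 × 31 = 184.794 mm
Pe = 0.69 × 39.7 = 27.393 mm
D − Pe = 184.794 − 27.393 = 157.401 mm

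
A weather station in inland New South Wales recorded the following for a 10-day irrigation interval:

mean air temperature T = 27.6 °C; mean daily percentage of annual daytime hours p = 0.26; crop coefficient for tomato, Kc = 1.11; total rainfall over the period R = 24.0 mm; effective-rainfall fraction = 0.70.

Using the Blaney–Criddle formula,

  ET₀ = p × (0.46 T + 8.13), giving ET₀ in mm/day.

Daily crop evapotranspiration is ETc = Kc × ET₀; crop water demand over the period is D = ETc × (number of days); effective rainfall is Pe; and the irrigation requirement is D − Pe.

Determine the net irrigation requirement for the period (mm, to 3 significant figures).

ET₀ = 0.26 × (0.46 × 27.6 + 8.13) = 0.26 × 20.826 = 5.4148 mm/d
ETc = Kc × ET₀ = 1.11 × 5.4148 = 6.0104 mm/d
Crop demand D = ETc × 10 d = 6.0104 × 10 = 60.104 mm
Pe = 0.70 × 24.0 = 16.800 mm
D − Pe = 60.104 − 16.800 = 43.304 mm

43.3 mm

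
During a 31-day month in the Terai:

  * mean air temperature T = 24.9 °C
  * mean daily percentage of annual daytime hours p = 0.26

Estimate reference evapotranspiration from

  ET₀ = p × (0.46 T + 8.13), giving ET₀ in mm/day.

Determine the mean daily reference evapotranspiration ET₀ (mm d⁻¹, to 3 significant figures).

5.09 mm d⁻¹

ET₀ = 0.26 × (0.46 × 24.9 + 8.13) = 0.26 × 19.584 = 5.0918 mm/d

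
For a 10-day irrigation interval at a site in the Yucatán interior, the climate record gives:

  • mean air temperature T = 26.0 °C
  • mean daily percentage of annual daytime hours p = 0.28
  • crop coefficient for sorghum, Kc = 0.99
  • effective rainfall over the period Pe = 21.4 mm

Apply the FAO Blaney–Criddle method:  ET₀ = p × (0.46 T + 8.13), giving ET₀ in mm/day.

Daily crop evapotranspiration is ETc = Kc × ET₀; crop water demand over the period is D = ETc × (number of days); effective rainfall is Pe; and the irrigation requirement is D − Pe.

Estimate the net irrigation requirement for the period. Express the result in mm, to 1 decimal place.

34.3 mm

ET₀ = 0.28 × (0.46 × 26.0 + 8.13) = 0.28 × 20.090 = 5.6252 mm/d
ETc = Kc × ET₀ = 0.99 × 5.6252 = 5.5689 mm/d
Crop demand D = ETc × 10 d = 5.5689 × 10 = 55.689 mm
D − Pe = 55.689 − 21.4 = 34.289 mm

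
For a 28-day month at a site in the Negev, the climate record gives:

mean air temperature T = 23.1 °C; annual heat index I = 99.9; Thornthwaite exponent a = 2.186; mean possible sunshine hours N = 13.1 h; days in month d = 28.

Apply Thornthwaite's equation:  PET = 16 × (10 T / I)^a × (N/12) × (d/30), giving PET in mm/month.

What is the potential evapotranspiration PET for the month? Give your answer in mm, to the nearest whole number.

10T/I = 10 × 23.1 / 99.9 = 2.3123
(10T/I)^a = 2.3123^2.186 = 6.2489
Uncorrected PET = 16 × 6.2489 = 99.982 mm
Correction = (N/12)(d/30) = (13.1/12)(28/30) = 1.0189
PET = 99.982 × 1.0189 = 101.872 mm/month

102 mm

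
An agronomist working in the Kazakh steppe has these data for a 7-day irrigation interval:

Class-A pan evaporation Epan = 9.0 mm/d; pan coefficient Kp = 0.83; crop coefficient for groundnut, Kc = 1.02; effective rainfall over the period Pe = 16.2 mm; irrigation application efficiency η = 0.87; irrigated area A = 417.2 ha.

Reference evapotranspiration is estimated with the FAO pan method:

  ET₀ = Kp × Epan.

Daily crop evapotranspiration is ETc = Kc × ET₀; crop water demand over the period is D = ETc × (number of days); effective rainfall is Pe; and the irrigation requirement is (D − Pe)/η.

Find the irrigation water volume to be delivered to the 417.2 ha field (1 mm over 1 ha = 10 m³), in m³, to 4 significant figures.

178100 m³

ET₀ = 0.83 × 9.0 = 7.4700 mm/d
ETc = Kc × ET₀ = 1.02 × 7.4700 = 7.6194 mm/d
Crop demand D = ETc × 7 d = 7.6194 × 7 = 53.336 mm
D − Pe = 53.336 − 16.2 = 37.136 mm
Gross irrigation = 37.136 / 0.87 = 42.685 mm
Volume = 42.685 mm × 417.2 ha × 10 = 178081.8 m³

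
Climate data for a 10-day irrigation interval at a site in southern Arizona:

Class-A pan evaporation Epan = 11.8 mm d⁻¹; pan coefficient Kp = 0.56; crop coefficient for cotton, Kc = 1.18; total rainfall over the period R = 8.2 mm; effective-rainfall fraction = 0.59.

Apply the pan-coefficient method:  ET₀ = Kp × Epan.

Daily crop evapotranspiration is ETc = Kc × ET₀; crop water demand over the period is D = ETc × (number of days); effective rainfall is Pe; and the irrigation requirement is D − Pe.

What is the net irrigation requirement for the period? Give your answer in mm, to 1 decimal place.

73.1 mm

ET₀ = 0.56 × 11.8 = 6.6080 mm/d
ETc = Kc × ET₀ = 1.18 × 6.6080 = 7.7974 mm/d
Crop demand D = ETc × 10 d = 7.7974 × 10 = 77.974 mm
Pe = 0.59 × 8.2 = 4.838 mm
D − Pe = 77.974 − 4.838 = 73.136 mm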